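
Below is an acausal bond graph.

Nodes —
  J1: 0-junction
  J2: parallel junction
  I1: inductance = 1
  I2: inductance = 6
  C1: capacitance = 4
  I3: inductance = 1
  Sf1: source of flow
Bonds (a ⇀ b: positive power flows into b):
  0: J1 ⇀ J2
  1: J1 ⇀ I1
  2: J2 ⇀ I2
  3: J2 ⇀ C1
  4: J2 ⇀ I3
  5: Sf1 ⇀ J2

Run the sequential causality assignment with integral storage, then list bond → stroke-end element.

bond 5 stroke at Sf1  (Sf1 fixes flow; stroke at Sf1)
bond 1 stroke at I1  (I1: I, integral causality)
bond 0 stroke at J1  (J1 needs exactly one e-in)
bond 2 stroke at I2  (I2 integral (f out))
bond 3 stroke at J2  (C1 integral (e out))
bond 4 stroke at I3  (J2: bond 3 brought effort, rest push out)

β0 →J1
β1 →I1
β2 →I2
β3 →J2
β4 →I3
β5 →Sf1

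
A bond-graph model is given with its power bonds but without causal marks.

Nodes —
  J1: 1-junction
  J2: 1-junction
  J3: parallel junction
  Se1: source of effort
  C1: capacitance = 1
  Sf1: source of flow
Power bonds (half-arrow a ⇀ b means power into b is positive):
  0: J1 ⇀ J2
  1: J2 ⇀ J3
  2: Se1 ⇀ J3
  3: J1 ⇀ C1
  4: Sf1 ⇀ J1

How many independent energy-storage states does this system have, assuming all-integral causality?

bond 2 stroke→J3  (source Se1 imposes e)
bond 4 stroke→Sf1  (Sf1 fixes flow; stroke at Sf1)
bond 0 stroke→J1  (J1 flow already set via bond 4)
bond 3 stroke→J1  (J1: bond 4 brought flow, rest push out)
bond 1 stroke→J2  (1-jn J2 has f-setter on 0)

1  (C1 all integral)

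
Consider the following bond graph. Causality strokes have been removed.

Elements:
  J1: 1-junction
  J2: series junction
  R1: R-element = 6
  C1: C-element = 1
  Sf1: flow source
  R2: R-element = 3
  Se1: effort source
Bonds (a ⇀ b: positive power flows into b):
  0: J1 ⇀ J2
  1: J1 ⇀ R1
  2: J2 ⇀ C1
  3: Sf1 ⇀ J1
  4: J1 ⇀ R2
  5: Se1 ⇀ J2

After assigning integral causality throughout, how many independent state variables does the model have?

1  (C1 all integral)

β3 |Sf1  (Sf1 (Sf) sets flow on bond)
β5 |J2  (Se1: effort source, stroke at far end)
β0 |J1  (J1 flow already set via bond 3)
β1 |J1  (1-jn J1 has f-setter on 3)
β4 |J1  (J1: bond 3 brought flow, rest push out)
β2 |J2  (J2: bond 0 brought flow, rest push out)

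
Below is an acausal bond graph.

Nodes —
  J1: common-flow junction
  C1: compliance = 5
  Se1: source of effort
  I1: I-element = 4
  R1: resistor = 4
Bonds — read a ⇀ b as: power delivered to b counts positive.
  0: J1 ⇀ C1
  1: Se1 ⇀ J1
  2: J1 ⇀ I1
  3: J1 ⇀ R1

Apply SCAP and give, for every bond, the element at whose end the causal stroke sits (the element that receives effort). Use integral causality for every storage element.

β1 |J1  (Se1: effort source, stroke at far end)
β0 |J1  (prefer integral on C1)
β2 |I1  (I1 integral (f out))
β3 |J1  (1-jn J1 has f-setter on 2)

#0 |J1
#1 |J1
#2 |I1
#3 |J1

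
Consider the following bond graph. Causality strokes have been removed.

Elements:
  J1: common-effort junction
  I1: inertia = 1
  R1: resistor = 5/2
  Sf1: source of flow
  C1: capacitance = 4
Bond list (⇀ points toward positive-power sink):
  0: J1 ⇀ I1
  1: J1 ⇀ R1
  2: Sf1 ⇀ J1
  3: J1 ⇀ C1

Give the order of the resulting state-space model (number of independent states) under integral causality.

2  (C1, I1 all integral)

bond 2 →Sf1  (Sf1 fixes flow; stroke at Sf1)
bond 0 →I1  (prefer integral on I1)
bond 3 →J1  (C1: C, integral causality)
bond 1 →R1  (0-jn J1 has e-setter on 3)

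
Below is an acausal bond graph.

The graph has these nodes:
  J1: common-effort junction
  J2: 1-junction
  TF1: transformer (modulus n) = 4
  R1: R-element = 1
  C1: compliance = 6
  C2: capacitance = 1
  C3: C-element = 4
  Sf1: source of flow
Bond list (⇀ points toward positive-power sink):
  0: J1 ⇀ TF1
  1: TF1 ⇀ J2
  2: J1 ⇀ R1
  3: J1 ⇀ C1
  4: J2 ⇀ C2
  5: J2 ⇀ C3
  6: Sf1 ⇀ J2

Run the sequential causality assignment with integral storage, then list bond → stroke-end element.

bond 6 stroke at Sf1  (Sf1 fixes flow; stroke at Sf1)
bond 1 stroke at J2  (J2: bond 6 brought flow, rest push out)
bond 4 stroke at J2  (1-jn J2 has f-setter on 6)
bond 5 stroke at J2  (J2 flow already set via bond 6)
bond 0 stroke at TF1  (TF1 one-in-one-out from 1)
bond 3 stroke at J1  (C1 outputs effort q/C1)
bond 2 stroke at R1  (J1: bond 3 brought effort, rest push out)

β0 |TF1
β1 |J2
β2 |R1
β3 |J1
β4 |J2
β5 |J2
β6 |Sf1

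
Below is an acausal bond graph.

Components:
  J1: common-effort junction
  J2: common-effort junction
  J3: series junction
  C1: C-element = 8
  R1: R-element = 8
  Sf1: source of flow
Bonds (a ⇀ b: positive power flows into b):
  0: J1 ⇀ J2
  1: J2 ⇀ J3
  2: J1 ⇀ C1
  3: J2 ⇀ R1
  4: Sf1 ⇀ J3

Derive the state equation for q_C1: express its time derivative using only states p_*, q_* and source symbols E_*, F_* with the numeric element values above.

dq_C1/dt = -F_Sf1 - q_C1/64

b4 |Sf1  (Sf1 (Sf) sets flow on bond)
b1 |J3  (J3: bond 4 brought flow, rest push out)
b2 |J1  (C1 outputs effort q/C1)
b0 |J2  (J1: bond 2 brought effort, rest push out)
b3 |R1  (J2 effort already set via bond 0)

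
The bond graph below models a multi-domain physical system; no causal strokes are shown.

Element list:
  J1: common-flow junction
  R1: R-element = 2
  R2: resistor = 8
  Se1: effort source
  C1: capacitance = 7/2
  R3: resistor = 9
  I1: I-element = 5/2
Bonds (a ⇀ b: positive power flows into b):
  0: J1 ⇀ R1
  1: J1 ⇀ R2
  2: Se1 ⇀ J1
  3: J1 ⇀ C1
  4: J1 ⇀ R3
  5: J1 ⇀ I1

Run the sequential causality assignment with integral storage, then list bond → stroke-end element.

#0 stroke→J1
#1 stroke→J1
#2 stroke→J1
#3 stroke→J1
#4 stroke→J1
#5 stroke→I1

b2 |J1  (Se1: effort source, stroke at far end)
b3 |J1  (C1 integral (e out))
b5 |I1  (I1: I, integral causality)
b0 |J1  (common-f at J1 fixed by 5)
b1 |J1  (J1 flow already set via bond 5)
b4 |J1  (J1: bond 5 brought flow, rest push out)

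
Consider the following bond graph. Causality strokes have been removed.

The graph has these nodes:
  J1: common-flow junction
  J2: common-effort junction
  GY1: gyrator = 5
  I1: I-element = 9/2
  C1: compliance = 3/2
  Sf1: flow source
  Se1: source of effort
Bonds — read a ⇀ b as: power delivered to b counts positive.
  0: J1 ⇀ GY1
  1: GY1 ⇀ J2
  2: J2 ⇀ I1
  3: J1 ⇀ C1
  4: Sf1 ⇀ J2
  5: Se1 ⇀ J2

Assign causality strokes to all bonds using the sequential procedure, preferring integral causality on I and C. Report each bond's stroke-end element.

bond 4 stroke at Sf1  (source Sf1 imposes f)
bond 5 stroke at J2  (Se1: effort source, stroke at far end)
bond 1 stroke at GY1  (0-jn J2 has e-setter on 5)
bond 2 stroke at I1  (J2 effort already set via bond 5)
bond 0 stroke at GY1  (GY1: gyrator matches bond 1)
bond 3 stroke at J1  (1-jn J1 has f-setter on 0)

bond 0 →GY1
bond 1 →GY1
bond 2 →I1
bond 3 →J1
bond 4 →Sf1
bond 5 →J2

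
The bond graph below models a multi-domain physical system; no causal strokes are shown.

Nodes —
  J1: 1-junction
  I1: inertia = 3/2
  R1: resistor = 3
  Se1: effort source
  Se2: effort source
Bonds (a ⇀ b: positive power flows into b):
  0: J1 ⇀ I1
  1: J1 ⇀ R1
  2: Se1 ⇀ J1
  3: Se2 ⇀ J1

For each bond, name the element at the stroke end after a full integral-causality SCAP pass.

bond 2 stroke at J1  (source Se1 imposes e)
bond 3 stroke at J1  (Se2: effort source, stroke at far end)
bond 0 stroke at I1  (prefer integral on I1)
bond 1 stroke at J1  (J1 flow already set via bond 0)

β0 |I1
β1 |J1
β2 |J1
β3 |J1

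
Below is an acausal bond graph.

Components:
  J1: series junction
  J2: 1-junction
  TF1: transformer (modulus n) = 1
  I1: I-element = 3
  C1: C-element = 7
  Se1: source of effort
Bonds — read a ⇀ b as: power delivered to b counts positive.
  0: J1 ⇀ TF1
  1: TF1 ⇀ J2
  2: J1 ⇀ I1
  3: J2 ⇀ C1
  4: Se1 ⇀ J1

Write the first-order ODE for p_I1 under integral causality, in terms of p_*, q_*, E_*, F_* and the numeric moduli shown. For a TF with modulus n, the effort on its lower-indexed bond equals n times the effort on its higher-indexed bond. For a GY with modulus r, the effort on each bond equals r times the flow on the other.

b4 stroke at J1  (Se1 (Se) sets effort on bond)
b2 stroke at I1  (prefer integral on I1)
b0 stroke at J1  (J1 flow already set via bond 2)
b1 stroke at TF1  (TF1: transformer flips bond 0)
b3 stroke at J2  (1-jn J2 has f-setter on 1)

dp_I1/dt = E_Se1 - q_C1/7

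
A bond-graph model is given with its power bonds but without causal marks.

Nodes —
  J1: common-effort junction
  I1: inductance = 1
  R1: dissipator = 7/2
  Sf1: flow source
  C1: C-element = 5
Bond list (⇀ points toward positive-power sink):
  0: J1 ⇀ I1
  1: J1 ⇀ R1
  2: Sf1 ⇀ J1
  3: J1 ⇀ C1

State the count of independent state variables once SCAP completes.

bond 2 stroke→Sf1  (Sf1 (Sf) sets flow on bond)
bond 0 stroke→I1  (I1 integral (f out))
bond 3 stroke→J1  (C1 outputs effort q/C1)
bond 1 stroke→R1  (J1: bond 3 brought effort, rest push out)

2  (C1, I1 all integral)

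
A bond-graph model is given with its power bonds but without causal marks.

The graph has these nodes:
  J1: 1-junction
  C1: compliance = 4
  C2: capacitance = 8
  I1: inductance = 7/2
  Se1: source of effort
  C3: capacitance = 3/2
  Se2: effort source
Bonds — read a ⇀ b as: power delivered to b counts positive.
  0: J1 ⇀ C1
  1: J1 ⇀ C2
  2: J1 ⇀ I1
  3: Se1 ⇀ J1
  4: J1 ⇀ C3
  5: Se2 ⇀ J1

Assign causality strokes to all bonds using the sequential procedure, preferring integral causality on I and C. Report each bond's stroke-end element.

bond 0 stroke→J1
bond 1 stroke→J1
bond 2 stroke→I1
bond 3 stroke→J1
bond 4 stroke→J1
bond 5 stroke→J1

b3 →J1  (source Se1 imposes e)
b5 →J1  (source Se2 imposes e)
b0 →J1  (C1: C, integral causality)
b1 →J1  (C2 outputs effort q/C2)
b2 →I1  (I1: I, integral causality)
b4 →J1  (1-jn J1 has f-setter on 2)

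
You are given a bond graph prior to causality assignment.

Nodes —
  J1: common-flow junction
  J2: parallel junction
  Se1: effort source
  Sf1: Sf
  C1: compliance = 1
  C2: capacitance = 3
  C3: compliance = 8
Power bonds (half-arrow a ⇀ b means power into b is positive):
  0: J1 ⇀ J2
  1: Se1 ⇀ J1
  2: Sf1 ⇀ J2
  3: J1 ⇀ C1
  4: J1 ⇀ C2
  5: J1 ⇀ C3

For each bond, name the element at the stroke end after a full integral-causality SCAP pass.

bond 1 →J1  (source Se1 imposes e)
bond 2 →Sf1  (Sf1: flow source, stroke at near end)
bond 0 →J2  (only one effort-in slot at J2)
bond 3 →J1  (J1: bond 0 brought flow, rest push out)
bond 4 →J1  (J1: bond 0 brought flow, rest push out)
bond 5 →J1  (1-jn J1 has f-setter on 0)

bond 0 →J2
bond 1 →J1
bond 2 →Sf1
bond 3 →J1
bond 4 →J1
bond 5 →J1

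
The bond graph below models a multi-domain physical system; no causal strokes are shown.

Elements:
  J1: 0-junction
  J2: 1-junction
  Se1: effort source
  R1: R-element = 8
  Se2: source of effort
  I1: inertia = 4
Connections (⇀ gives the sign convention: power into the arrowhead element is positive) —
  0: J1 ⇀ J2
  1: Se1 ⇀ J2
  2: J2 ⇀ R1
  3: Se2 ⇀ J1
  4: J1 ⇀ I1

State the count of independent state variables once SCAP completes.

1  (I1 all integral)

#1 stroke at J2  (Se1 fixes effort; stroke away)
#3 stroke at J1  (Se2: effort source, stroke at far end)
#0 stroke at J2  (common-e at J1 fixed by 3)
#4 stroke at I1  (common-e at J1 fixed by 3)
#2 stroke at R1  (J2 needs exactly one f-in)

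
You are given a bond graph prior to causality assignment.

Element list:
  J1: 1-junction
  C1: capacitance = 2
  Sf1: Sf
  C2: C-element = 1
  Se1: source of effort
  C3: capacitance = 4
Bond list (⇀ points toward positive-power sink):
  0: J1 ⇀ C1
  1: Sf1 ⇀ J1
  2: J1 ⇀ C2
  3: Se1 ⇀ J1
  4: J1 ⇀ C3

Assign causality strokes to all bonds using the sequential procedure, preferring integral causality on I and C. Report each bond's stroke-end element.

bond 0 |J1
bond 1 |Sf1
bond 2 |J1
bond 3 |J1
bond 4 |J1

#1 →Sf1  (Sf1 (Sf) sets flow on bond)
#3 →J1  (source Se1 imposes e)
#0 →J1  (J1 flow already set via bond 1)
#2 →J1  (common-f at J1 fixed by 1)
#4 →J1  (J1 flow already set via bond 1)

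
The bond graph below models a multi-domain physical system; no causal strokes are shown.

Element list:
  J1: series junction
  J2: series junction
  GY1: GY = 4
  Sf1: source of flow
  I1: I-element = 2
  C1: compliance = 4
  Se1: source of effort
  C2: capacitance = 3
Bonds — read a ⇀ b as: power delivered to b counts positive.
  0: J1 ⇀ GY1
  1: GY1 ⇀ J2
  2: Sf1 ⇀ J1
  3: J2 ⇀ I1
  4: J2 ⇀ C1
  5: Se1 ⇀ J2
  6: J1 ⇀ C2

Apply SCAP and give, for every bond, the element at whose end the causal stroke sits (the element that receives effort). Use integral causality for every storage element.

bond 0 →J1
bond 1 →J2
bond 2 →Sf1
bond 3 →I1
bond 4 →J2
bond 5 →J2
bond 6 →J1

bond 2 stroke at Sf1  (Sf1 (Sf) sets flow on bond)
bond 5 stroke at J2  (Se1 (Se) sets effort on bond)
bond 0 stroke at J1  (J1: bond 2 brought flow, rest push out)
bond 6 stroke at J1  (J1: bond 2 brought flow, rest push out)
bond 1 stroke at J2  (GY1 both-in/both-out from 0)
bond 3 stroke at I1  (prefer integral on I1)
bond 4 stroke at J2  (J2 flow already set via bond 3)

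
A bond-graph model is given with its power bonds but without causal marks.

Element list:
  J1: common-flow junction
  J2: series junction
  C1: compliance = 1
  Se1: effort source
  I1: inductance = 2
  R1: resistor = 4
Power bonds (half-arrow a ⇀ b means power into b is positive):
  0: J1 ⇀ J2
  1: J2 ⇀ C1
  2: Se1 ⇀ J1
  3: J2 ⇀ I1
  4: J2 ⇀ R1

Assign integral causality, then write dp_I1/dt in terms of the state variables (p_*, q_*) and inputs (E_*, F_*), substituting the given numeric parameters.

b2 stroke at J1  (source Se1 imposes e)
b0 stroke at J2  (J1 needs exactly one f-in)
b1 stroke at J2  (C1 integral (e out))
b3 stroke at I1  (I1: I, integral causality)
b4 stroke at J2  (1-jn J2 has f-setter on 3)

dp_I1/dt = E_Se1 - 2*p_I1 - q_C1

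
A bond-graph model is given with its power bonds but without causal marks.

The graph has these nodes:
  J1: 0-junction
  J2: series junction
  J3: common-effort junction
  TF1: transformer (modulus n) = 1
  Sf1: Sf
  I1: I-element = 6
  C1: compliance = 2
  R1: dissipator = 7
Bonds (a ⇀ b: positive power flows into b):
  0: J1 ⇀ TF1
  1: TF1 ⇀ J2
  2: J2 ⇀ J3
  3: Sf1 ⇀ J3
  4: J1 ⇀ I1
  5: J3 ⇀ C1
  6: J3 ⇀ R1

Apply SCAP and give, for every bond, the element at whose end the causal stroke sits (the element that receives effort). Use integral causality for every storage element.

#0 →J1
#1 →TF1
#2 →J2
#3 →Sf1
#4 →I1
#5 →J3
#6 →R1

β3 stroke at Sf1  (Sf1: flow source, stroke at near end)
β4 stroke at I1  (prefer integral on I1)
β0 stroke at J1  (J1: last free bond brings effort in)
β1 stroke at TF1  (TF1: transformer flips bond 0)
β2 stroke at J2  (1-jn J2 has f-setter on 1)
β5 stroke at J3  (C1 integral (e out))
β6 stroke at R1  (common-e at J3 fixed by 5)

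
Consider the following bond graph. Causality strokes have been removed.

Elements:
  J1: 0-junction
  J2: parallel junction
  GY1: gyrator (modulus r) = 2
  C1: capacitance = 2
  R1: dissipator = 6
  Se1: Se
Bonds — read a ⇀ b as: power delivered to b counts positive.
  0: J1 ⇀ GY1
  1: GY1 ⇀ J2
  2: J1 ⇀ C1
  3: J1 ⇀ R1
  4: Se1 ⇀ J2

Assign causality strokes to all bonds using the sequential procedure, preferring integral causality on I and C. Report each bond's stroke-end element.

bond 0 stroke at GY1
bond 1 stroke at GY1
bond 2 stroke at J1
bond 3 stroke at R1
bond 4 stroke at J2

#4 stroke at J2  (source Se1 imposes e)
#1 stroke at GY1  (common-e at J2 fixed by 4)
#0 stroke at GY1  (GY1 both-in/both-out from 1)
#2 stroke at J1  (C1: C, integral causality)
#3 stroke at R1  (0-jn J1 has e-setter on 2)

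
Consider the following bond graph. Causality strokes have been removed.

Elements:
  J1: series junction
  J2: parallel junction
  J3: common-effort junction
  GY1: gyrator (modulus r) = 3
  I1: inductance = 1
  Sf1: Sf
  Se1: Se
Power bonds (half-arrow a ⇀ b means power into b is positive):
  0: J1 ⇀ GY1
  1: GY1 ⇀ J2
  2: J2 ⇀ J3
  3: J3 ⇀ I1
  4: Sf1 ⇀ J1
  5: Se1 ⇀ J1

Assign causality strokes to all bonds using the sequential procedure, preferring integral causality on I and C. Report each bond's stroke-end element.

β0 stroke at J1
β1 stroke at J2
β2 stroke at J3
β3 stroke at I1
β4 stroke at Sf1
β5 stroke at J1

#4 |Sf1  (Sf1: flow source, stroke at near end)
#5 |J1  (Se1 (Se) sets effort on bond)
#0 |J1  (1-jn J1 has f-setter on 4)
#1 |J2  (GY GY1: same side as bond 0)
#2 |J3  (J2: bond 1 brought effort, rest push out)
#3 |I1  (J3 effort already set via bond 2)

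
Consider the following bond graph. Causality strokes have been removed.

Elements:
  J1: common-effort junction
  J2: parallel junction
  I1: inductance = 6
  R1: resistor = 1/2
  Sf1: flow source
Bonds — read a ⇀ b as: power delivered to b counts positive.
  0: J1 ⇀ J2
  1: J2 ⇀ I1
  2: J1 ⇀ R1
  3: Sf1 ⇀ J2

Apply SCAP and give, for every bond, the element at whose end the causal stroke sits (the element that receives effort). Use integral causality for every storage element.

b0 stroke at J2
b1 stroke at I1
b2 stroke at J1
b3 stroke at Sf1

β3 stroke at Sf1  (source Sf1 imposes f)
β1 stroke at I1  (I1: I, integral causality)
β0 stroke at J2  (only one effort-in slot at J2)
β2 stroke at J1  (closing 0-jn rule on J1)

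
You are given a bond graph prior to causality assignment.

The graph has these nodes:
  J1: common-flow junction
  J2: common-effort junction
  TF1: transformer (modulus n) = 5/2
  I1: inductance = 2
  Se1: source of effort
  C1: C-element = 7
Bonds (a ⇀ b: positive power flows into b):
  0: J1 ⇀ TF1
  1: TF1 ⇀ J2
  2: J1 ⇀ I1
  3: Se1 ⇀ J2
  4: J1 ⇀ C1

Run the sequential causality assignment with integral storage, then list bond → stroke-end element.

bond 3 stroke→J2  (Se1: effort source, stroke at far end)
bond 1 stroke→TF1  (0-jn J2 has e-setter on 3)
bond 0 stroke→J1  (TF1 one-in-one-out from 1)
bond 2 stroke→I1  (I1: I, integral causality)
bond 4 stroke→J1  (J1 flow already set via bond 2)

β0 |J1
β1 |TF1
β2 |I1
β3 |J2
β4 |J1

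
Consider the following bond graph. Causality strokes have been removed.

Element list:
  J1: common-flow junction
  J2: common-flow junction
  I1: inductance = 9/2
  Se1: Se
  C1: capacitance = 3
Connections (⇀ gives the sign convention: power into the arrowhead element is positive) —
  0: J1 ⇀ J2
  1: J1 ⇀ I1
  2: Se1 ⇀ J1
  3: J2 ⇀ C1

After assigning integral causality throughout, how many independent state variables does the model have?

b2 →J1  (Se1: effort source, stroke at far end)
b1 →I1  (I1: I, integral causality)
b0 →J1  (J1: bond 1 brought flow, rest push out)
b3 →J2  (J2 flow already set via bond 0)

2  (C1, I1 all integral)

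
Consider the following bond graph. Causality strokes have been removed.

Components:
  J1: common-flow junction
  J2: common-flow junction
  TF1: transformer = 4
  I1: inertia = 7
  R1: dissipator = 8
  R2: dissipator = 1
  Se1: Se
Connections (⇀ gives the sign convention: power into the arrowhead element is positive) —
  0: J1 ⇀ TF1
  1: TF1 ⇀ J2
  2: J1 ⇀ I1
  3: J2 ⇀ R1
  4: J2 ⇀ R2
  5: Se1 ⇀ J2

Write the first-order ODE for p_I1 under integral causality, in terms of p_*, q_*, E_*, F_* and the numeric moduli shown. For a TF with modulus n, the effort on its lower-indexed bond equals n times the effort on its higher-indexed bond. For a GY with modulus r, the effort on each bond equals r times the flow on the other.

dp_I1/dt = 4*E_Se1 - 144*p_I1/7

bond 5 →J2  (Se1: effort source, stroke at far end)
bond 2 →I1  (I1: I, integral causality)
bond 0 →J1  (common-f at J1 fixed by 2)
bond 1 →TF1  (TF1 one-in-one-out from 0)
bond 3 →J2  (J2 flow already set via bond 1)
bond 4 →J2  (J2: bond 1 brought flow, rest push out)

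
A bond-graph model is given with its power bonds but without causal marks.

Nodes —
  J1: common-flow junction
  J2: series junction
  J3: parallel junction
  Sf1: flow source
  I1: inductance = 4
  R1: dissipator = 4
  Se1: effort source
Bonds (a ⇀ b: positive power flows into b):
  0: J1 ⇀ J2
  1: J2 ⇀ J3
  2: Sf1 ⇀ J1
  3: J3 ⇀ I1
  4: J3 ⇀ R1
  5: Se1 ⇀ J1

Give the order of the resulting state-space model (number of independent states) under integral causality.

1  (I1 all integral)

b2 →Sf1  (source Sf1 imposes f)
b5 →J1  (Se1: effort source, stroke at far end)
b0 →J1  (J1 flow already set via bond 2)
b1 →J2  (J2 flow already set via bond 0)
b3 →I1  (I1: I, integral causality)
b4 →J3  (only one effort-in slot at J3)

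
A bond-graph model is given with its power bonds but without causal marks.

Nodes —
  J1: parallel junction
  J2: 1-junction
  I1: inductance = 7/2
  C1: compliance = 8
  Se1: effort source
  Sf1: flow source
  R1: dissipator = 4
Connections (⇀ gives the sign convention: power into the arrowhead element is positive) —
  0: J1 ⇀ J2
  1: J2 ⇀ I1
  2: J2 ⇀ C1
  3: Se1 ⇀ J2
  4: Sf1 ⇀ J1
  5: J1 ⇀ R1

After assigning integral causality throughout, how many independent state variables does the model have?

2  (C1, I1 all integral)

#3 |J2  (Se1: effort source, stroke at far end)
#4 |Sf1  (Sf1 fixes flow; stroke at Sf1)
#1 |I1  (I1: I, integral causality)
#0 |J2  (1-jn J2 has f-setter on 1)
#2 |J2  (J2 flow already set via bond 1)
#5 |J1  (J1: last free bond brings effort in)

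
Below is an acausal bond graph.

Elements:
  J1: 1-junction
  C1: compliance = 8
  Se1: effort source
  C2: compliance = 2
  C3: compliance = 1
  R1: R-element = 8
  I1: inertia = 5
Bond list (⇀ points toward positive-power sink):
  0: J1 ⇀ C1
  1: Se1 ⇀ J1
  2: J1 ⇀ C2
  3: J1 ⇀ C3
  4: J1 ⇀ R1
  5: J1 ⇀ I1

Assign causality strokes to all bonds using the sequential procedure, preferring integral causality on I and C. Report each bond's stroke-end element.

bond 1 stroke→J1  (Se1 fixes effort; stroke away)
bond 0 stroke→J1  (C1 integral (e out))
bond 2 stroke→J1  (C2: C, integral causality)
bond 3 stroke→J1  (prefer integral on C3)
bond 5 stroke→I1  (I1: I, integral causality)
bond 4 stroke→J1  (J1: bond 5 brought flow, rest push out)

β0 →J1
β1 →J1
β2 →J1
β3 →J1
β4 →J1
β5 →I1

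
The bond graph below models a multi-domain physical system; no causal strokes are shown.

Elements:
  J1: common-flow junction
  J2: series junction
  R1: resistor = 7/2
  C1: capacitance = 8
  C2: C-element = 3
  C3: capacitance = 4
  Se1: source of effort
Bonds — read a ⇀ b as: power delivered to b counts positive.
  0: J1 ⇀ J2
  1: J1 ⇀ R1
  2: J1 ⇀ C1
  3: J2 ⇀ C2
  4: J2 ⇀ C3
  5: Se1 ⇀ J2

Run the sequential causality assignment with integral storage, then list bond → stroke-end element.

#0 →J1
#1 →R1
#2 →J1
#3 →J2
#4 →J2
#5 →J2

#5 |J2  (Se1 (Se) sets effort on bond)
#2 |J1  (C1 outputs effort q/C1)
#3 |J2  (C2 integral (e out))
#4 |J2  (C3 outputs effort q/C3)
#0 |J1  (only one flow-in slot at J2)
#1 |R1  (J1: last free bond brings flow in)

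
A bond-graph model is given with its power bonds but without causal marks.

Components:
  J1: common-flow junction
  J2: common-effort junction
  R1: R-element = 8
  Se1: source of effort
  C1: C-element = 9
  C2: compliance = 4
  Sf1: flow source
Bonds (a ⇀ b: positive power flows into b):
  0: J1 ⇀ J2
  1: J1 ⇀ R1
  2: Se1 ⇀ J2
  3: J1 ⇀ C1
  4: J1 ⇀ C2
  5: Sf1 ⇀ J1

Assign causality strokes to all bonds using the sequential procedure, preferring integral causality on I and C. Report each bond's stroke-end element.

#2 stroke at J2  (Se1 (Se) sets effort on bond)
#5 stroke at Sf1  (source Sf1 imposes f)
#0 stroke at J1  (J1: bond 5 brought flow, rest push out)
#1 stroke at J1  (common-f at J1 fixed by 5)
#3 stroke at J1  (common-f at J1 fixed by 5)
#4 stroke at J1  (J1: bond 5 brought flow, rest push out)

b0 stroke at J1
b1 stroke at J1
b2 stroke at J2
b3 stroke at J1
b4 stroke at J1
b5 stroke at Sf1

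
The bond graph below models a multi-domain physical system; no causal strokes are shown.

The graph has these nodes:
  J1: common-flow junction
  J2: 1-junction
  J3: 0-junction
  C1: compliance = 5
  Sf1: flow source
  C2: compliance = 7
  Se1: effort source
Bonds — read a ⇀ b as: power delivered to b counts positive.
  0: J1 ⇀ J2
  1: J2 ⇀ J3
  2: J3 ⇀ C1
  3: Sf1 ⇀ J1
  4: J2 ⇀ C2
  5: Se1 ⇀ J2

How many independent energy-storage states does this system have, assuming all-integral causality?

2  (C1, C2 all integral)

#3 →Sf1  (source Sf1 imposes f)
#5 →J2  (Se1: effort source, stroke at far end)
#0 →J1  (common-f at J1 fixed by 3)
#1 →J2  (1-jn J2 has f-setter on 0)
#4 →J2  (common-f at J2 fixed by 0)
#2 →J3  (closing 0-jn rule on J3)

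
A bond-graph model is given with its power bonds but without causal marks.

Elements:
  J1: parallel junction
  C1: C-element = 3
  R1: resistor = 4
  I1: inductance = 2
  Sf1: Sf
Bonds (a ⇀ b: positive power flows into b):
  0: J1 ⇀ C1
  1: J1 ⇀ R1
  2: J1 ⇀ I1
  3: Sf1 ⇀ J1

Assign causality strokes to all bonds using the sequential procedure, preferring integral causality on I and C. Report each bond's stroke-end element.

#3 stroke→Sf1  (Sf1 fixes flow; stroke at Sf1)
#0 stroke→J1  (C1: C, integral causality)
#1 stroke→R1  (J1 effort already set via bond 0)
#2 stroke→I1  (J1: bond 0 brought effort, rest push out)

β0 |J1
β1 |R1
β2 |I1
β3 |Sf1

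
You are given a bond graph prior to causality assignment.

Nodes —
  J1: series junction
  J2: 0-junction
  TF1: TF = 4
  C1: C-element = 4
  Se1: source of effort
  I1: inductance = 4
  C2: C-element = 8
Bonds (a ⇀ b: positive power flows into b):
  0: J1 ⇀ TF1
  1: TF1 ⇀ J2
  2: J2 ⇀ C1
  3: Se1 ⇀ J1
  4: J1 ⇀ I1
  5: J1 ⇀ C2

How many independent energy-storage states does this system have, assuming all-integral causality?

3  (C1, C2, I1 all integral)

#3 →J1  (source Se1 imposes e)
#2 →J2  (C1: C, integral causality)
#1 →TF1  (J2 effort already set via bond 2)
#0 →J1  (through TF1, causality passes straight; one stroke at TF1)
#4 →I1  (prefer integral on I1)
#5 →J1  (common-f at J1 fixed by 4)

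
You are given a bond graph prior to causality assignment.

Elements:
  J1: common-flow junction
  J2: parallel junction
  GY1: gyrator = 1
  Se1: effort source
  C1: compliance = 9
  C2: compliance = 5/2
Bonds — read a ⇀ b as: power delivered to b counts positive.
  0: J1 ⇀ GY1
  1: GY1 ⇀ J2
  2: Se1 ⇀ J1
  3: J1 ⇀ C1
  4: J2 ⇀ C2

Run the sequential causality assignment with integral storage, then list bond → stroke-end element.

β2 stroke at J1  (source Se1 imposes e)
β3 stroke at J1  (prefer integral on C1)
β0 stroke at GY1  (only one flow-in slot at J1)
β1 stroke at GY1  (through GY1, causality inverts; strokes same side of GY1)
β4 stroke at J2  (closing 0-jn rule on J2)

bond 0 stroke at GY1
bond 1 stroke at GY1
bond 2 stroke at J1
bond 3 stroke at J1
bond 4 stroke at J2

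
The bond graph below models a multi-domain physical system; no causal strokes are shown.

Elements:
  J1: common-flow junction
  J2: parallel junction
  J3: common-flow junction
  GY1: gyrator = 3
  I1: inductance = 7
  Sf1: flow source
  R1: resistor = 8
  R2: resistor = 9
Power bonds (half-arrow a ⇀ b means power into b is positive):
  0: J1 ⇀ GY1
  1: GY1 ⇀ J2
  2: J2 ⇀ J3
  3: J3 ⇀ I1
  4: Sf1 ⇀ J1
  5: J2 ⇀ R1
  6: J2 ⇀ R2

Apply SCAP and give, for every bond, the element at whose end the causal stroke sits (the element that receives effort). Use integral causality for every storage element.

bond 4 →Sf1  (Sf1 fixes flow; stroke at Sf1)
bond 0 →J1  (common-f at J1 fixed by 4)
bond 1 →J2  (through GY1, causality inverts; strokes same side of GY1)
bond 2 →J3  (common-e at J2 fixed by 1)
bond 5 →R1  (J2 effort already set via bond 1)
bond 6 →R2  (J2 effort already set via bond 1)
bond 3 →I1  (J3: last free bond brings flow in)

β0 stroke→J1
β1 stroke→J2
β2 stroke→J3
β3 stroke→I1
β4 stroke→Sf1
β5 stroke→R1
β6 stroke→R2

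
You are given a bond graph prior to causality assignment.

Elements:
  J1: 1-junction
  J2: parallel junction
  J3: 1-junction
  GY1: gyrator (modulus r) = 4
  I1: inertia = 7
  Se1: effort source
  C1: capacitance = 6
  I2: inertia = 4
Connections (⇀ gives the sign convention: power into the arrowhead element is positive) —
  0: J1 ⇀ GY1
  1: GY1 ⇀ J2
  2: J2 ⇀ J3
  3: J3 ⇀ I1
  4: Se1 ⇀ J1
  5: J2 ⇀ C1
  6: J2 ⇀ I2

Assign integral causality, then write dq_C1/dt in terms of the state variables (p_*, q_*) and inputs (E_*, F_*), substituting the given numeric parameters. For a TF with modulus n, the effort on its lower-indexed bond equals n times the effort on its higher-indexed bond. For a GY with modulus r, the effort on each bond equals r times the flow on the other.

dq_C1/dt = E_Se1/4 - p_I1/7 - p_I2/4

b4 stroke→J1  (Se1 fixes effort; stroke away)
b0 stroke→GY1  (J1 needs exactly one f-in)
b1 stroke→GY1  (GY GY1: same side as bond 0)
b3 stroke→I1  (I1 outputs flow p/I1)
b2 stroke→J3  (1-jn J3 has f-setter on 3)
b5 stroke→J2  (C1 integral (e out))
b6 stroke→I2  (common-e at J2 fixed by 5)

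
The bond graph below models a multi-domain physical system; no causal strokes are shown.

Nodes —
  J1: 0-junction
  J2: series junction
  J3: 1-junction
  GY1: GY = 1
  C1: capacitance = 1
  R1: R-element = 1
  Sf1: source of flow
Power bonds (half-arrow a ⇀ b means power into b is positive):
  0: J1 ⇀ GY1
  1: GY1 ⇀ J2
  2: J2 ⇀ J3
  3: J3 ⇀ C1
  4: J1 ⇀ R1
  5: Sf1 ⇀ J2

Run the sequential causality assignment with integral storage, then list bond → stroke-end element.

bond 0 stroke at J1
bond 1 stroke at J2
bond 2 stroke at J2
bond 3 stroke at J3
bond 4 stroke at R1
bond 5 stroke at Sf1

#5 stroke→Sf1  (source Sf1 imposes f)
#1 stroke→J2  (J2: bond 5 brought flow, rest push out)
#2 stroke→J2  (common-f at J2 fixed by 5)
#3 stroke→J3  (J3 flow already set via bond 2)
#0 stroke→J1  (GY1: gyrator matches bond 1)
#4 stroke→R1  (common-e at J1 fixed by 0)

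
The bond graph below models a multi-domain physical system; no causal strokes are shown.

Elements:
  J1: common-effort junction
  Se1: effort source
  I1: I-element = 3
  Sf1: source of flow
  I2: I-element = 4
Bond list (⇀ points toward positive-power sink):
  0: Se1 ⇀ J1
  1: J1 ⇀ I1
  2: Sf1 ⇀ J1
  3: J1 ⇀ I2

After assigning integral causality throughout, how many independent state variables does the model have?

β0 →J1  (Se1: effort source, stroke at far end)
β2 →Sf1  (Sf1 (Sf) sets flow on bond)
β1 →I1  (J1: bond 0 brought effort, rest push out)
β3 →I2  (common-e at J1 fixed by 0)

2  (I1, I2 all integral)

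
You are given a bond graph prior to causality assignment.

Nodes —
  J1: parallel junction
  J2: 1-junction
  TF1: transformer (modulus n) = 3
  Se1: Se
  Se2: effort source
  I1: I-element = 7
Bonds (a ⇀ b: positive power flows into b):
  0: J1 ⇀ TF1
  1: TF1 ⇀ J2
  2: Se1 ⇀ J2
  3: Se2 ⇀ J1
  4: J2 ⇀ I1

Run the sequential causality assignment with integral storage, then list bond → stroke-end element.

β2 |J2  (Se1: effort source, stroke at far end)
β3 |J1  (Se2: effort source, stroke at far end)
β0 |TF1  (0-jn J1 has e-setter on 3)
β1 |J2  (TF1 one-in-one-out from 0)
β4 |I1  (J2 needs exactly one f-in)

β0 |TF1
β1 |J2
β2 |J2
β3 |J1
β4 |I1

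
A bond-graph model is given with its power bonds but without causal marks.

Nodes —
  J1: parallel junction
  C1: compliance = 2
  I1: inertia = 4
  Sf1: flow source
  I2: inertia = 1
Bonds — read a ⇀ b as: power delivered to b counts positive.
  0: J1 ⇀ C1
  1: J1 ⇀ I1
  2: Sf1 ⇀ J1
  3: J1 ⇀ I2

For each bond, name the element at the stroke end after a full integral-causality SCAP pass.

β0 stroke→J1
β1 stroke→I1
β2 stroke→Sf1
β3 stroke→I2

β2 stroke→Sf1  (Sf1 fixes flow; stroke at Sf1)
β0 stroke→J1  (C1: C, integral causality)
β1 stroke→I1  (0-jn J1 has e-setter on 0)
β3 stroke→I2  (J1: bond 0 brought effort, rest push out)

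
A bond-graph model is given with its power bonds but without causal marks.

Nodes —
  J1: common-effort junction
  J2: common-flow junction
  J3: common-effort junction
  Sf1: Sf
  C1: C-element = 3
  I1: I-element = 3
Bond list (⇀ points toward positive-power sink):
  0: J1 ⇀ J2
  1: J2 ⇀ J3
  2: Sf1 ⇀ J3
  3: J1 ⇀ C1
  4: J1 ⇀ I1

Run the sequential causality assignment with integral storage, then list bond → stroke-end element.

bond 2 stroke at Sf1  (source Sf1 imposes f)
bond 1 stroke at J3  (J3 needs exactly one e-in)
bond 0 stroke at J2  (J2: bond 1 brought flow, rest push out)
bond 3 stroke at J1  (prefer integral on C1)
bond 4 stroke at I1  (J1: bond 3 brought effort, rest push out)

bond 0 |J2
bond 1 |J3
bond 2 |Sf1
bond 3 |J1
bond 4 |I1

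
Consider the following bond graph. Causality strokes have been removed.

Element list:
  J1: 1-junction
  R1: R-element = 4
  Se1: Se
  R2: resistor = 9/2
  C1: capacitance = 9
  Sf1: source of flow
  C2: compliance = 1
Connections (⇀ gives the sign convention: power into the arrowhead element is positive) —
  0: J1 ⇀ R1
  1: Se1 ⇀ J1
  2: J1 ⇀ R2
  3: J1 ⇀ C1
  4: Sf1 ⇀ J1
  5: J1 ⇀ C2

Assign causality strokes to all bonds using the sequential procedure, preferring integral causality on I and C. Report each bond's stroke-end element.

#1 |J1  (Se1: effort source, stroke at far end)
#4 |Sf1  (Sf1 fixes flow; stroke at Sf1)
#0 |J1  (J1: bond 4 brought flow, rest push out)
#2 |J1  (1-jn J1 has f-setter on 4)
#3 |J1  (1-jn J1 has f-setter on 4)
#5 |J1  (common-f at J1 fixed by 4)

#0 →J1
#1 →J1
#2 →J1
#3 →J1
#4 →Sf1
#5 →J1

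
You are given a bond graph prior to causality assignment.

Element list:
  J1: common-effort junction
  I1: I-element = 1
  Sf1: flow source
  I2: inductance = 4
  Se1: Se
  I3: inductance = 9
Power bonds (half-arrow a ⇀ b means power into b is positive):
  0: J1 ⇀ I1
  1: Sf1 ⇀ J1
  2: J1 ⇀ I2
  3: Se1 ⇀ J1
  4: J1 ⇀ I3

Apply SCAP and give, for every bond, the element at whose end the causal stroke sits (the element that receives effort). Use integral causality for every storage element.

b1 stroke at Sf1  (Sf1: flow source, stroke at near end)
b3 stroke at J1  (source Se1 imposes e)
b0 stroke at I1  (0-jn J1 has e-setter on 3)
b2 stroke at I2  (J1: bond 3 brought effort, rest push out)
b4 stroke at I3  (common-e at J1 fixed by 3)

b0 →I1
b1 →Sf1
b2 →I2
b3 →J1
b4 →I3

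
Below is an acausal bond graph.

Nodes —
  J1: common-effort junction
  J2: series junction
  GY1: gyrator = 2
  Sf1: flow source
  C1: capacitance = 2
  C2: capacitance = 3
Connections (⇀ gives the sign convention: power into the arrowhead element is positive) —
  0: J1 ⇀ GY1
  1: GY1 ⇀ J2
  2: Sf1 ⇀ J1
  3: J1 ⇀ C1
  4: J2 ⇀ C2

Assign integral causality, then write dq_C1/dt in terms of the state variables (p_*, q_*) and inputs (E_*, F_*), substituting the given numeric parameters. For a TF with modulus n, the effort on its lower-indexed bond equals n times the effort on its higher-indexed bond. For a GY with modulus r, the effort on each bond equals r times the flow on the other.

dq_C1/dt = F_Sf1 - q_C2/6

bond 2 →Sf1  (source Sf1 imposes f)
bond 3 →J1  (C1 outputs effort q/C1)
bond 0 →GY1  (common-e at J1 fixed by 3)
bond 1 →GY1  (GY GY1: same side as bond 0)
bond 4 →J2  (J2: bond 1 brought flow, rest push out)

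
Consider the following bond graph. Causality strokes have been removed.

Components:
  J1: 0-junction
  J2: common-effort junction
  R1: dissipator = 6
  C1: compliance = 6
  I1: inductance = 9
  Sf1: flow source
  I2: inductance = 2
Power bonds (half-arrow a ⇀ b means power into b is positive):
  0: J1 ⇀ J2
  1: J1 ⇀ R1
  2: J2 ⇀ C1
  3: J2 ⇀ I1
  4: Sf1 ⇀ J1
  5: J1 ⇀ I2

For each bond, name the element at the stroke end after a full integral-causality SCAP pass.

b4 →Sf1  (Sf1 fixes flow; stroke at Sf1)
b2 →J2  (C1 outputs effort q/C1)
b0 →J1  (common-e at J2 fixed by 2)
b3 →I1  (0-jn J2 has e-setter on 2)
b1 →R1  (J1: bond 0 brought effort, rest push out)
b5 →I2  (0-jn J1 has e-setter on 0)

b0 |J1
b1 |R1
b2 |J2
b3 |I1
b4 |Sf1
b5 |I2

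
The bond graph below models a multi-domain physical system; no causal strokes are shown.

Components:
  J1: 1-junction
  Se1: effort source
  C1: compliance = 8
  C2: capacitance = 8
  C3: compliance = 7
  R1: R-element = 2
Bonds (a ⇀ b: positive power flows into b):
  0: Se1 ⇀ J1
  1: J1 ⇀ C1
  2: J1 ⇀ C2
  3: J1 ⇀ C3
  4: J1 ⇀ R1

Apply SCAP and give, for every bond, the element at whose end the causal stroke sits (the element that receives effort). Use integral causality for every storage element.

#0 stroke at J1
#1 stroke at J1
#2 stroke at J1
#3 stroke at J1
#4 stroke at R1

b0 |J1  (Se1: effort source, stroke at far end)
b1 |J1  (C1 integral (e out))
b2 |J1  (C2 integral (e out))
b3 |J1  (C3 integral (e out))
b4 |R1  (only one flow-in slot at J1)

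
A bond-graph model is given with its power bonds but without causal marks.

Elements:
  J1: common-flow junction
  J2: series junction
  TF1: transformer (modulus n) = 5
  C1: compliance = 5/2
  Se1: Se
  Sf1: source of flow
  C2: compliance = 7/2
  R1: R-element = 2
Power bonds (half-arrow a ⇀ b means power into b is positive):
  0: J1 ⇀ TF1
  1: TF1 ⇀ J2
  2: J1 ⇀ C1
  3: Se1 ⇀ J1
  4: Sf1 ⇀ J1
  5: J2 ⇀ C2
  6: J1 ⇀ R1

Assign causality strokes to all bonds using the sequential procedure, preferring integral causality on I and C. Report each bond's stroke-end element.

b3 |J1  (Se1 (Se) sets effort on bond)
b4 |Sf1  (Sf1 fixes flow; stroke at Sf1)
b0 |J1  (J1: bond 4 brought flow, rest push out)
b2 |J1  (common-f at J1 fixed by 4)
b6 |J1  (J1 flow already set via bond 4)
b1 |TF1  (TF TF1: opposite of bond 0)
b5 |J2  (1-jn J2 has f-setter on 1)

#0 stroke at J1
#1 stroke at TF1
#2 stroke at J1
#3 stroke at J1
#4 stroke at Sf1
#5 stroke at J2
#6 stroke at J1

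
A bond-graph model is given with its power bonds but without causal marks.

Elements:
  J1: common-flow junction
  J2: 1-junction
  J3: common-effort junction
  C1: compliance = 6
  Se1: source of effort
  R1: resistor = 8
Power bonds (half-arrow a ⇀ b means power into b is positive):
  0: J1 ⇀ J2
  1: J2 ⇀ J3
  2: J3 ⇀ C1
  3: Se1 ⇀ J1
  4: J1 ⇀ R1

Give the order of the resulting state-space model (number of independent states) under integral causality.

1  (C1 all integral)

bond 3 stroke at J1  (Se1 (Se) sets effort on bond)
bond 2 stroke at J3  (C1 integral (e out))
bond 1 stroke at J2  (J3: bond 2 brought effort, rest push out)
bond 0 stroke at J1  (closing 1-jn rule on J2)
bond 4 stroke at R1  (J1 needs exactly one f-in)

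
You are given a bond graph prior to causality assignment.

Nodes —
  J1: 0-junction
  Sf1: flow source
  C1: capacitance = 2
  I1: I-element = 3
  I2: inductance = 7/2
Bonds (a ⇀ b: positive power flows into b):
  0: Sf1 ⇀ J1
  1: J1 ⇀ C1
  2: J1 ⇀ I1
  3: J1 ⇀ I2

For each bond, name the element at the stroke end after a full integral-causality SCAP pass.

bond 0 →Sf1  (Sf1: flow source, stroke at near end)
bond 1 →J1  (prefer integral on C1)
bond 2 →I1  (J1: bond 1 brought effort, rest push out)
bond 3 →I2  (0-jn J1 has e-setter on 1)

β0 |Sf1
β1 |J1
β2 |I1
β3 |I2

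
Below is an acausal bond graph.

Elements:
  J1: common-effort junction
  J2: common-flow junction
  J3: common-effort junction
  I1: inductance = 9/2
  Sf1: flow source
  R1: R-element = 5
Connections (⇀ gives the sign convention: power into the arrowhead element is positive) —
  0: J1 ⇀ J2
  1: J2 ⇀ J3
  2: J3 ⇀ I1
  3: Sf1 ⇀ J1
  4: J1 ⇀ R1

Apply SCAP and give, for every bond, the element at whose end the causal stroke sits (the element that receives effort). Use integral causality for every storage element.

bond 0 →J2
bond 1 →J3
bond 2 →I1
bond 3 →Sf1
bond 4 →J1

#3 stroke→Sf1  (source Sf1 imposes f)
#2 stroke→I1  (I1 outputs flow p/I1)
#1 stroke→J3  (J3 needs exactly one e-in)
#0 stroke→J2  (1-jn J2 has f-setter on 1)
#4 stroke→J1  (closing 0-jn rule on J1)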